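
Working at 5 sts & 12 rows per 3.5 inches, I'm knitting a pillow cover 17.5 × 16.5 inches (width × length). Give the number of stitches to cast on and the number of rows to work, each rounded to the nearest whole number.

Cast on 25 stitches and work 57 rows.

Stitch gauge = 5/3.5 = 1.429 sts/in; 17.5 × 1.429 = 25.00 → 25 sts.
Row gauge = 12/3.5 = 3.429 rows/in; 16.5 × 3.429 = 56.57 → 57 rows.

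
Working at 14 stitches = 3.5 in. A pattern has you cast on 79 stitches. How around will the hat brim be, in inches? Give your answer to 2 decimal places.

14 stitches / 3.5 inch = 4 stitches per inch.
79 / 4 = 19.750 inches.

19.75 inches.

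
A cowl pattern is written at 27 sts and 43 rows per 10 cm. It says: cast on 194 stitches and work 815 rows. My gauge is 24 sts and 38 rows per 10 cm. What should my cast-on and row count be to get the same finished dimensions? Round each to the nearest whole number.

Cast on 172 stitches; work 720 rows.

Stitches: 194 × 24/27 = 172.44 → 172.
Rows: 815 × 38/43 = 720.23 → 720.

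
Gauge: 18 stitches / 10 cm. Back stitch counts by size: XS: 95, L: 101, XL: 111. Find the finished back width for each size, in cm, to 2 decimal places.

XS 52.78 cm; L 56.11 cm; XL 61.67 cm.

18/10 = 1.8 sts per cm.
XS: 95 / 1.8 = 52.778 → 52.78 cm.
L: 101 / 1.8 = 56.111 → 56.11 cm.
XL: 111 / 1.8 = 61.667 → 61.67 cm.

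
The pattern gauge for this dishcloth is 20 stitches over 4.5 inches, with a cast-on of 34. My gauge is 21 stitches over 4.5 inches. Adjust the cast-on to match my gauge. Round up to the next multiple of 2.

Scale factor = 21 / 20 = 1.050.
34 × 21 / 20 = 35.70 sts.
→ 36 sts.

CO 36 sts.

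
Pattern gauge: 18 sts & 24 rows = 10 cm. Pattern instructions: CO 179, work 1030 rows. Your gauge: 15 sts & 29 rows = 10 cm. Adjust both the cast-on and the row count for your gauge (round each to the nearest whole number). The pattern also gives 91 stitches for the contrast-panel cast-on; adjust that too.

Stitches: 179 × 15/18 = 149.17 → 149.
Rows: 1030 × 29/24 = 1244.58 → 1245.
contrast-panel cast-on: 91 × 15/18 = 75.83 → 76.

Cast on 149 stitches; work 1245 rows; contrast-panel cast-on 76 stitches.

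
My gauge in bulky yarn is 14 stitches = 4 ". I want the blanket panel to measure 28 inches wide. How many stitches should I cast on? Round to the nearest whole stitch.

14 stitches / 4 in = 3.5 stitches per inch.
28 × 3.5 = 98.00 stitches.

CO 98 sts.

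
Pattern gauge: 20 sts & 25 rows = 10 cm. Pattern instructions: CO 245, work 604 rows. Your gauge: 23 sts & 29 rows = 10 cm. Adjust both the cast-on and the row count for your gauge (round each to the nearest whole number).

Cast on 282 stitches; work 701 rows.

Stitches: 245 × 23/20 = 281.75 → 282.
Rows: 604 × 29/25 = 700.64 → 701.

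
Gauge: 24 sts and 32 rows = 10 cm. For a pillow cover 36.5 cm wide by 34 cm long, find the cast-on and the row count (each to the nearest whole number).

Stitch gauge = 24/10 = 2.4 sts/cm; 36.5 × 2.4 = 87.60 → 88 sts.
Row gauge = 32/10 = 3.2 rows/cm; 34 × 3.2 = 108.80 → 109 rows.

Cast on 88 stitches and work 109 rows.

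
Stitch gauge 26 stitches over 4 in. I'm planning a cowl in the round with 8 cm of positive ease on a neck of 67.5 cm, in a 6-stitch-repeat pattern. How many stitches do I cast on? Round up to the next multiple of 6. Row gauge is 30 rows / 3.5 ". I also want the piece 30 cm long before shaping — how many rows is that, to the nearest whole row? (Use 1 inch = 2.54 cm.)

Cast on 198 stitches; work 101 rows.

Finished = 67.5 + 8 = 75.5 cm.
75.5 cm × 1/2.54 = 29.72 inches.
26/4 = 6.5 sts per in; 29.72 × 6.5 = 193.21 sts.
Next multiple of 6 → 198.
30 cm = 11.81 inches; × 8.571 = 101.24 → 101 rows.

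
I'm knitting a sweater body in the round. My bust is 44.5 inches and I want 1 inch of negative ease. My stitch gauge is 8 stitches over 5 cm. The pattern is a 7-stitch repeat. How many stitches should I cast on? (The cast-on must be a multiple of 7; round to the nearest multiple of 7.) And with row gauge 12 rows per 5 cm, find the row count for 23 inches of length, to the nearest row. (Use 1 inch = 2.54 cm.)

Finished = 44.5 − 1 = 43.5 inches.
43.5 inches × 2.54 = 110.49 cm.
8/5 = 1.6 sts per cm; 110.49 × 1.6 = 176.78 sts.
Nearest multiple of 7 → 175.
23 inches = 58.42 cm; × 2.4 = 140.21 → 140 rows.

Cast on 175 stitches; work 140 rows.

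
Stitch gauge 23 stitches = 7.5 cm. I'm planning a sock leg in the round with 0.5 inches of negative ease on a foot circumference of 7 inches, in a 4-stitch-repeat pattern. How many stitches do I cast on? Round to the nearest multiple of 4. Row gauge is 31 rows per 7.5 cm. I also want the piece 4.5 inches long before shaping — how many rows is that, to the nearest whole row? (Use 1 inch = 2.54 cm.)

Cast on 52 stitches; work 47 rows.

Finished = 7 − 0.5 = 6.5 inches.
6.5 inches × 2.54 = 16.51 cm.
23/7.5 = 3.067 sts per cm; 16.51 × 3.067 = 50.63 sts.
Nearest multiple of 4 → 52.
4.5 inches = 11.43 cm; × 4.133 = 47.24 → 47 rows.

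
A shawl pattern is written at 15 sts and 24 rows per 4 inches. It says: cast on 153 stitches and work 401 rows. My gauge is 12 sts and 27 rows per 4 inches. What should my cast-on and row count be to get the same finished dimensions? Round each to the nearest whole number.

Cast on 122 stitches; work 451 rows.

Stitches: 153 × 12/15 = 122.40 → 122.
Rows: 401 × 27/24 = 451.12 → 451.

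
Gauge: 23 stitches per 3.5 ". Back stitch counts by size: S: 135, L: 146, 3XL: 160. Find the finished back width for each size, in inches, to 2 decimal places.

23/3.5 = 6.571 sts per in.
S: 135 / 6.571 = 20.543 → 20.54 in.
L: 146 / 6.571 = 22.217 → 22.22 in.
3XL: 160 / 6.571 = 24.348 → 24.35 in.

S 20.54 inches; L 22.22 inches; 3XL 24.35 inches.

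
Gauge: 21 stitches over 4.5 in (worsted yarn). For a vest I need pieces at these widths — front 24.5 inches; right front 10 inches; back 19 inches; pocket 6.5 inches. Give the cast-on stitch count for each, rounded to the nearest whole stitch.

front 114; right front 47; back 89; pocket 30.

Rate = 21/4.5 = 4.667 sts per in.
front: 24.5 × 4.667 = 114.33 → 114.
right front: 10 × 4.667 = 46.67 → 47.
back: 19 × 4.667 = 88.67 → 89.
pocket: 6.5 × 4.667 = 30.33 → 30.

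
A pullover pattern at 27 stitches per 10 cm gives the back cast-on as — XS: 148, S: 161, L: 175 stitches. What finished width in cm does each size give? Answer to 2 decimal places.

27/10 = 2.7 sts per cm.
XS: 148 / 2.7 = 54.815 → 54.81 cm.
S: 161 / 2.7 = 59.630 → 59.63 cm.
L: 175 / 2.7 = 64.815 → 64.81 cm.

XS 54.81 cm; S 59.63 cm; L 64.81 cm.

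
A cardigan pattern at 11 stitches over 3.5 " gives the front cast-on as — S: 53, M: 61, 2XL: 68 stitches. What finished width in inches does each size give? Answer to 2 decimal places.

11/3.5 = 3.143 sts per in.
S: 53 / 3.143 = 16.864 → 16.86 in.
M: 61 / 3.143 = 19.409 → 19.41 in.
2XL: 68 / 3.143 = 21.636 → 21.64 in.

S 16.86 inches; M 19.41 inches; 2XL 21.64 inches.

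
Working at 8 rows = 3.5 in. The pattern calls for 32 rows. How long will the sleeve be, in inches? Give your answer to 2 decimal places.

14.00 inches.

8 rows / 3.5 inch = 2.286 rows per inch.
32 / 2.286 = 14.000 inches.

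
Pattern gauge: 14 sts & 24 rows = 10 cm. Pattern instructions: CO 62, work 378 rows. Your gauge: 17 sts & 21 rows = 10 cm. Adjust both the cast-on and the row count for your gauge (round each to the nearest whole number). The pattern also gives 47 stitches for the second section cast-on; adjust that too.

Stitches: 62 × 17/14 = 75.29 → 75.
Rows: 378 × 21/24 = 330.75 → 331.
second section cast-on: 47 × 17/14 = 57.07 → 57.

Cast on 75 stitches; work 331 rows; second section cast-on 57 stitches.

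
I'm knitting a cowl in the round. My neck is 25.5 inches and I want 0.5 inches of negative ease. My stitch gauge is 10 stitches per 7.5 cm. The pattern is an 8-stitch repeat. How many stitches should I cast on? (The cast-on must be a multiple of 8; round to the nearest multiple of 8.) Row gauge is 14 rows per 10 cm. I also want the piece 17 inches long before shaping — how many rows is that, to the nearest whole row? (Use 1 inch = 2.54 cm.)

Cast on 88 stitches; work 60 rows.

Finished = 25.5 − 0.5 = 25 inches.
25 inches × 2.54 = 63.50 cm.
10/7.5 = 1.333 sts per cm; 63.50 × 1.333 = 84.67 sts.
Nearest multiple of 8 → 88.
17 inches = 43.18 cm; × 1.4 = 60.45 → 60 rows.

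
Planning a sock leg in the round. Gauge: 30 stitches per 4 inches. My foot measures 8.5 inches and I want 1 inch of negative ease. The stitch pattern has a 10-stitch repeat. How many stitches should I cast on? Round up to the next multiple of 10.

60 stitches.

Finished = 8.5 − 1 = 7.5 inches.
30 / 4 = 7.5 sts/in.
7.5 × 7.5 = 56.25 sts.
Next multiple of 10: 60.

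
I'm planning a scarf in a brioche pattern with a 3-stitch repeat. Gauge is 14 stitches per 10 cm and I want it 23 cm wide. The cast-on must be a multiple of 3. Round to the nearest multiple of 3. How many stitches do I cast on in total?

14 / 10 = 1.4 sts per cm.
23 × 1.4 = 32.20 sts.
Nearest multiple of 3: 33.

CO 33 sts.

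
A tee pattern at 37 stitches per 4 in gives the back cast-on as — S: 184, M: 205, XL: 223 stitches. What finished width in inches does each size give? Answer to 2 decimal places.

37/4 = 9.25 sts per in.
S: 184 / 9.25 = 19.892 → 19.89 in.
M: 205 / 9.25 = 22.162 → 22.16 in.
XL: 223 / 9.25 = 24.108 → 24.11 in.

S 19.89 inches; M 22.16 inches; XL 24.11 inches.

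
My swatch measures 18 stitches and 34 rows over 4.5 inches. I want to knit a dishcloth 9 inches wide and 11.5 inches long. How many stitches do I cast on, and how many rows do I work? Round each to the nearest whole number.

Cast on 36 stitches and work 87 rows.

Stitch gauge = 18/4.5 = 4 sts/in; 9 × 4 = 36.00 → 36 sts.
Row gauge = 34/4.5 = 7.556 rows/in; 11.5 × 7.556 = 86.89 → 87 rows.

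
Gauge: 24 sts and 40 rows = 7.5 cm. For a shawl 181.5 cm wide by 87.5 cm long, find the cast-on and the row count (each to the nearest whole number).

Stitch gauge = 24/7.5 = 3.2 sts/cm; 181.5 × 3.2 = 580.80 → 581 sts.
Row gauge = 40/7.5 = 5.333 rows/cm; 87.5 × 5.333 = 466.67 → 467 rows.

Cast on 581 stitches and work 467 rows.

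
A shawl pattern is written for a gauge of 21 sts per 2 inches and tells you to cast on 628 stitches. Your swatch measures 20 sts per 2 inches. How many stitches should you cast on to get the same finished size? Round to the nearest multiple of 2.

Scale factor = 20 / 21 = 0.952.
628 × 20 / 21 = 598.10 sts.
→ 598 sts.

Cast on 598 stitches.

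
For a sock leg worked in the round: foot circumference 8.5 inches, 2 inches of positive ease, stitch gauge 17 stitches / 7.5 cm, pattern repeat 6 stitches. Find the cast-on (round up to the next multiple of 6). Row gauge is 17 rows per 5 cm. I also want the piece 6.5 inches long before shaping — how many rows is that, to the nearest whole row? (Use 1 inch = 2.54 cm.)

Finished = 8.5 + 2 = 10.5 inches.
10.5 inches × 2.54 = 26.67 cm.
17/7.5 = 2.267 sts per cm; 26.67 × 2.267 = 60.45 sts.
Next multiple of 6 → 66.
6.5 inches = 16.51 cm; × 3.4 = 56.13 → 56 rows.

Cast on 66 stitches; work 56 rows.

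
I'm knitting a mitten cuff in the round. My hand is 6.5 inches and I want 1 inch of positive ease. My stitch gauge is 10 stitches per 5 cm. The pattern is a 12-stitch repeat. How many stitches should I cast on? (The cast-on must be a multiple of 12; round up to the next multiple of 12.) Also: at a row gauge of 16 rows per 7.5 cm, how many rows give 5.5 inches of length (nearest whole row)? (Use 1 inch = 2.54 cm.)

Finished = 6.5 + 1 = 7.5 inches.
7.5 inches × 2.54 = 19.05 cm.
10/5 = 2 sts per cm; 19.05 × 2 = 38.10 sts.
Next multiple of 12 → 48.
5.5 inches = 13.97 cm; × 2.133 = 29.80 → 30 rows.

Cast on 48 stitches; work 30 rows.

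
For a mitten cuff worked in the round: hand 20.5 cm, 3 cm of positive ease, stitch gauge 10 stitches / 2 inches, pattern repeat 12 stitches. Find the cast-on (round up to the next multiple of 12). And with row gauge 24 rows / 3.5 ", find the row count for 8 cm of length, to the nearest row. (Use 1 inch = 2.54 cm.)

Cast on 48 stitches; work 22 rows.

Finished = 20.5 + 3 = 23.5 cm.
23.5 cm × 1/2.54 = 9.25 inches.
10/2 = 5 sts per in; 9.25 × 5 = 46.26 sts.
Next multiple of 12 → 48.
8 cm = 3.15 inches; × 6.857 = 21.60 → 22 rows.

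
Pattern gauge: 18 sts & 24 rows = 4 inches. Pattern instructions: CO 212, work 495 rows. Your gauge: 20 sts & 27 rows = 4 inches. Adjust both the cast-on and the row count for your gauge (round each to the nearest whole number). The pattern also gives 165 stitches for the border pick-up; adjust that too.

Stitches: 212 × 20/18 = 235.56 → 236.
Rows: 495 × 27/24 = 556.88 → 557.
border pick-up: 165 × 20/18 = 183.33 → 183.

Cast on 236 stitches; work 557 rows; border pick-up 183 stitches.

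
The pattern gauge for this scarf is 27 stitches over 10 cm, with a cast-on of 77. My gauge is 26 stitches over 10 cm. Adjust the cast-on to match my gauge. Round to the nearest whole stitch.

74 stitches.

Scale factor = 26 / 27 = 0.963.
77 × 26 / 27 = 74.15 sts.
→ 74 sts.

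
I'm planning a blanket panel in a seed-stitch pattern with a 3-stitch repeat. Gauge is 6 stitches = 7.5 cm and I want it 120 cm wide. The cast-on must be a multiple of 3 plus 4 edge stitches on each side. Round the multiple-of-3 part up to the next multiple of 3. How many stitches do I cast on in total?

98 stitches.

6 / 7.5 = 0.8 sts per cm.
120 × 0.8 = 96.00 sts.
Less 8 edge sts → 88.00 for the repeat.
Next multiple of 3: 90.
Add back 8 edge sts → 98.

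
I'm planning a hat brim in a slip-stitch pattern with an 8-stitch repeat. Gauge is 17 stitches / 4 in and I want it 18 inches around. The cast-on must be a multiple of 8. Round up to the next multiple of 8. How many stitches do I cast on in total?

17 / 4 = 4.25 sts per inch.
18 × 4.25 = 76.50 sts.
Next multiple of 8: 80.

80 stitches.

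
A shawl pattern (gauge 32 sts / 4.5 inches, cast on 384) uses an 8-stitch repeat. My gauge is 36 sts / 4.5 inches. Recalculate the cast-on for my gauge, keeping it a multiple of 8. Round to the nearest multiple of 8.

432 stitches.

384 × 36 / 32 = 432.00.
Nearest multiple of 8: 432.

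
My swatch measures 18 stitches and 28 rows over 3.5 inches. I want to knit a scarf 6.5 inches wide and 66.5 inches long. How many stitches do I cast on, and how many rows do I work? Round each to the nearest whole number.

Cast on 33 stitches and work 532 rows.

Stitch gauge = 18/3.5 = 5.143 sts/in; 6.5 × 5.143 = 33.43 → 33 sts.
Row gauge = 28/3.5 = 8 rows/in; 66.5 × 8 = 532.00 → 532 rows.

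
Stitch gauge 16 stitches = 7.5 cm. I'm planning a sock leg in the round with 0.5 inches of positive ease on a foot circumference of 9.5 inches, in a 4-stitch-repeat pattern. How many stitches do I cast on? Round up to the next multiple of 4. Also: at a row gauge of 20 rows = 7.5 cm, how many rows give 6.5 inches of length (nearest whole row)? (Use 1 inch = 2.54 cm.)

Finished = 9.5 + 0.5 = 10 inches.
10 inches × 2.54 = 25.40 cm.
16/7.5 = 2.133 sts per cm; 25.40 × 2.133 = 54.19 sts.
Next multiple of 4 → 56.
6.5 inches = 16.51 cm; × 2.667 = 44.03 → 44 rows.

Cast on 56 stitches; work 44 rows.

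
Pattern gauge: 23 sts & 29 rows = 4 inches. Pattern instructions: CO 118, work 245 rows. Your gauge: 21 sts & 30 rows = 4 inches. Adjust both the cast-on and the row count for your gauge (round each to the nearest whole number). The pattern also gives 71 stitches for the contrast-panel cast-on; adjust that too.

Cast on 108 stitches; work 253 rows; contrast-panel cast-on 65 stitches.

Stitches: 118 × 21/23 = 107.74 → 108.
Rows: 245 × 30/29 = 253.45 → 253.
contrast-panel cast-on: 71 × 21/23 = 64.83 → 65.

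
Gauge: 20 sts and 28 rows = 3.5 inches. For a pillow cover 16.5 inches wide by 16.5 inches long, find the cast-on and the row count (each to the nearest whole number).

Cast on 94 stitches and work 132 rows.

Stitch gauge = 20/3.5 = 5.714 sts/in; 16.5 × 5.714 = 94.29 → 94 sts.
Row gauge = 28/3.5 = 8 rows/in; 16.5 × 8 = 132.00 → 132 rows.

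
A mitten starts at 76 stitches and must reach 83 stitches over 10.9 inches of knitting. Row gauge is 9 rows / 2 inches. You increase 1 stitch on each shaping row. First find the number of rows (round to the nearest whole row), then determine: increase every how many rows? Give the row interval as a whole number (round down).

Rows = 10.9 × 4.5 = 49.1 → 49 rows.
Stitches to add: 7 → 7 shaping rows (at 1 st each).
49 / 7 = 7.00 → every 7 rows.

Increase every 7th row.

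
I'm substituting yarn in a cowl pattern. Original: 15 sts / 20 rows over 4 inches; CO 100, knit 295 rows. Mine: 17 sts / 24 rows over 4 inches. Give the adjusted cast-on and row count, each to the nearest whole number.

Stitches: 100 × 17/15 = 113.33 → 113.
Rows: 295 × 24/20 = 354.00 → 354.

Cast on 113 stitches; work 354 rows.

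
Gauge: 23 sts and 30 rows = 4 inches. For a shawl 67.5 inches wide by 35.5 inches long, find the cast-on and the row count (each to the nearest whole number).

Cast on 388 stitches and work 266 rows.

Stitch gauge = 23/4 = 5.75 sts/in; 67.5 × 5.75 = 388.12 → 388 sts.
Row gauge = 30/4 = 7.5 rows/in; 35.5 × 7.5 = 266.25 → 266 rows.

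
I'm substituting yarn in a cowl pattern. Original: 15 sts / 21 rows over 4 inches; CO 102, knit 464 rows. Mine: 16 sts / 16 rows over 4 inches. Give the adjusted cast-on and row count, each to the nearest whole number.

Stitches: 102 × 16/15 = 108.80 → 109.
Rows: 464 × 16/21 = 353.52 → 354.

Cast on 109 stitches; work 354 rows.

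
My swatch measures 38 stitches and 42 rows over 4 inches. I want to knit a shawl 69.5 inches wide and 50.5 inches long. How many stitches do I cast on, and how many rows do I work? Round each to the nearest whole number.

Stitch gauge = 38/4 = 9.5 sts/in; 69.5 × 9.5 = 660.25 → 660 sts.
Row gauge = 42/4 = 10.5 rows/in; 50.5 × 10.5 = 530.25 → 530 rows.

Cast on 660 stitches and work 530 rows.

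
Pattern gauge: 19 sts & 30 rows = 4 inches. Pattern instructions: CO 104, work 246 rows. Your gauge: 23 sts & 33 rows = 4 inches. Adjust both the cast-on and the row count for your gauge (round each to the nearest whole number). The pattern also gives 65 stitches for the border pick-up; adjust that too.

Cast on 126 stitches; work 271 rows; border pick-up 79 stitches.

Stitches: 104 × 23/19 = 125.89 → 126.
Rows: 246 × 33/30 = 270.60 → 271.
border pick-up: 65 × 23/19 = 78.68 → 79.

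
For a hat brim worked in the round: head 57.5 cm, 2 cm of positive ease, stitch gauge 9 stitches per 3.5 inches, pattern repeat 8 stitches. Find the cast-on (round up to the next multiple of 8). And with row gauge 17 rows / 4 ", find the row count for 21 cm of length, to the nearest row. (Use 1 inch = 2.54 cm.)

Cast on 64 stitches; work 35 rows.

Finished = 57.5 + 2 = 59.5 cm.
59.5 cm × 1/2.54 = 23.43 inches.
9/3.5 = 2.571 sts per in; 23.43 × 2.571 = 60.24 sts.
Next multiple of 8 → 64.
21 cm = 8.27 inches; × 4.25 = 35.14 → 35 rows.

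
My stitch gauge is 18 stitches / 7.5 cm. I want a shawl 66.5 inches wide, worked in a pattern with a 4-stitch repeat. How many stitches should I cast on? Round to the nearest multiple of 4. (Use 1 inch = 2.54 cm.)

66.5 in = 66.5 × 2.54 = 168.91 cm.
18 / 7.5 = 2.4 sts/cm.
168.91 × 2.4 = 405.38 sts.
→ 404.

Cast on 404 stitches.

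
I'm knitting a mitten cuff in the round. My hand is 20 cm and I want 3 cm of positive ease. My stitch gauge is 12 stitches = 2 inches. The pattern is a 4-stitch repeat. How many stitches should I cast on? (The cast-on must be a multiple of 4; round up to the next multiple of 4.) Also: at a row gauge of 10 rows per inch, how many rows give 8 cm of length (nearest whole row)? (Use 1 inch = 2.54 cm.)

Cast on 56 stitches; work 31 rows.

Finished = 20 + 3 = 23 cm.
23 cm × 1/2.54 = 9.06 inches.
12/2 = 6 sts per in; 9.06 × 6 = 54.33 sts.
Next multiple of 4 → 56.
8 cm = 3.15 inches; × 10 = 31.50 → 31 rows.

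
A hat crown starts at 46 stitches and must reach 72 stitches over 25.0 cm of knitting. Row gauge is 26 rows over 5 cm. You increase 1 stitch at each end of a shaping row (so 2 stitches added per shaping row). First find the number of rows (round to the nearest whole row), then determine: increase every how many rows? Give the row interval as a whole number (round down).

Rows = 25.0 × 5.2 = 130.0 → 130 rows.
Stitches to add: 26 → 13 shaping rows (at 2 st each).
130 / 13 = 10.00 → every 10 rows.

Increase every 10th row.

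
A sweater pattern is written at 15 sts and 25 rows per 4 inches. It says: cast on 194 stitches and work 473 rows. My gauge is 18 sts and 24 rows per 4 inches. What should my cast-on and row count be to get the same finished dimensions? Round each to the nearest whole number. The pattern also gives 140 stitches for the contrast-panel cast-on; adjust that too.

Stitches: 194 × 18/15 = 232.80 → 233.
Rows: 473 × 24/25 = 454.08 → 454.
contrast-panel cast-on: 140 × 18/15 = 168.00 → 168.

Cast on 233 stitches; work 454 rows; contrast-panel cast-on 168 stitches.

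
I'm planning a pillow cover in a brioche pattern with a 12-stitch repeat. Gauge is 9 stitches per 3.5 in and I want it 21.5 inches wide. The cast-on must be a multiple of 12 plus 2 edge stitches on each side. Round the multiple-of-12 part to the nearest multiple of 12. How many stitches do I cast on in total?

9 / 3.5 = 2.571 sts per inch.
21.5 × 2.571 = 55.29 sts.
Less 4 edge sts → 51.29 for the repeat.
Nearest multiple of 12: 48.
Add back 4 edge sts → 52.

CO 52 sts.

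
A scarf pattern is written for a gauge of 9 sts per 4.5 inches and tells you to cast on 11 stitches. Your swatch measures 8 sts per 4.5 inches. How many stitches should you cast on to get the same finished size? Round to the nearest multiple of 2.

Scale factor = 8 / 9 = 0.889.
11 × 8 / 9 = 9.78 sts.
→ 10 sts.

Cast on 10 stitches.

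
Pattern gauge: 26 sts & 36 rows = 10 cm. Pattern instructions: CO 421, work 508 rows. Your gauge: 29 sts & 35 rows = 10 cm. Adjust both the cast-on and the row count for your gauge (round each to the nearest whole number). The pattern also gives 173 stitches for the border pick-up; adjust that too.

Stitches: 421 × 29/26 = 469.58 → 470.
Rows: 508 × 35/36 = 493.89 → 494.
border pick-up: 173 × 29/26 = 192.96 → 193.

Cast on 470 stitches; work 494 rows; border pick-up 193 stitches.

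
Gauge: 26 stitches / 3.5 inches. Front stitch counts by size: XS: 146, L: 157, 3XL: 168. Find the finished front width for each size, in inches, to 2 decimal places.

26/3.5 = 7.429 sts per in.
XS: 146 / 7.429 = 19.654 → 19.65 in.
L: 157 / 7.429 = 21.135 → 21.13 in.
3XL: 168 / 7.429 = 22.615 → 22.62 in.

XS 19.65 inches; L 21.13 inches; 3XL 22.62 inches.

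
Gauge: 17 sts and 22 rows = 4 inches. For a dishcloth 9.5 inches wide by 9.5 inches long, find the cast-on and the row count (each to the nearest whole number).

Stitch gauge = 17/4 = 4.25 sts/in; 9.5 × 4.25 = 40.38 → 40 sts.
Row gauge = 22/4 = 5.5 rows/in; 9.5 × 5.5 = 52.25 → 52 rows.

Cast on 40 stitches and work 52 rows.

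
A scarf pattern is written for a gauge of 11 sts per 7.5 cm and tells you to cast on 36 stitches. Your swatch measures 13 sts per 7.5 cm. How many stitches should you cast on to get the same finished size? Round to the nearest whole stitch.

CO 43 sts.

Scale factor = 13 / 11 = 1.182.
36 × 13 / 11 = 42.55 sts.
→ 43 sts.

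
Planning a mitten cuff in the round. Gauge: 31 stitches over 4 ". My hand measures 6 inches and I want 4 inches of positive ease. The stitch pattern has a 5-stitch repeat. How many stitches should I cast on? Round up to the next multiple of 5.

80 stitches.

Finished = 6 + 4 = 10 inches.
31 / 4 = 7.75 sts/in.
10 × 7.75 = 77.50 sts.
Next multiple of 5: 80.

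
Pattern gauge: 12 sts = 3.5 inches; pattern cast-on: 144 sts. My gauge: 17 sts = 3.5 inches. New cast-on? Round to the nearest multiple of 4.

CO 204 sts.

Scale factor = 17 / 12 = 1.417.
144 × 17 / 12 = 204.00 sts.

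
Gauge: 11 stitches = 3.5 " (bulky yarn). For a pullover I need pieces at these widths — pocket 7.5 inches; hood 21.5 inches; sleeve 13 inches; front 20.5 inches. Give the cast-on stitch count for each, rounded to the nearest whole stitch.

Rate = 11/3.5 = 3.143 sts per in.
pocket: 7.5 × 3.143 = 23.57 → 24.
hood: 21.5 × 3.143 = 67.57 → 68.
sleeve: 13 × 3.143 = 40.86 → 41.
front: 20.5 × 3.143 = 64.43 → 64.

pocket 24; hood 68; sleeve 41; front 64.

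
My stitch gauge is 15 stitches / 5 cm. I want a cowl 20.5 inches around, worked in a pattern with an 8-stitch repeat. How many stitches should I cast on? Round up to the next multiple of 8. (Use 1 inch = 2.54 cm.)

20.5 in = 20.5 × 2.54 = 52.07 cm.
15 / 5 = 3 sts/cm.
52.07 × 3 = 156.21 sts.
→ 160.

Cast on 160 stitches.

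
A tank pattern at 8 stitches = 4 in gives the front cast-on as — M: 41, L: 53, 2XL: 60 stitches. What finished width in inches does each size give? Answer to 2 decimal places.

8/4 = 2 sts per in.
M: 41 / 2 = 20.500 → 20.50 in.
L: 53 / 2 = 26.500 → 26.50 in.
2XL: 60 / 2 = 30.000 → 30.00 in.

M 20.50 inches; L 26.50 inches; 2XL 30.00 inches.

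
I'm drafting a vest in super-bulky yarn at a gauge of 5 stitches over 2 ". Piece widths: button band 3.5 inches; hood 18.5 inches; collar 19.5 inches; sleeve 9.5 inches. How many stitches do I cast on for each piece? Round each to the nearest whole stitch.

Rate = 5/2 = 2.5 sts per in.
button band: 3.5 × 2.5 = 8.75 → 9.
hood: 18.5 × 2.5 = 46.25 → 46.
collar: 19.5 × 2.5 = 48.75 → 49.
sleeve: 9.5 × 2.5 = 23.75 → 24.

button band 9; hood 46; collar 49; sleeve 24.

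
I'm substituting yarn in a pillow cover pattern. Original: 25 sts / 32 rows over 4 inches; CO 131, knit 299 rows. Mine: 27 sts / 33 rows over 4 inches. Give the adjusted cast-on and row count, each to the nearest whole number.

Cast on 141 stitches; work 308 rows.

Stitches: 131 × 27/25 = 141.48 → 141.
Rows: 299 × 33/32 = 308.34 → 308.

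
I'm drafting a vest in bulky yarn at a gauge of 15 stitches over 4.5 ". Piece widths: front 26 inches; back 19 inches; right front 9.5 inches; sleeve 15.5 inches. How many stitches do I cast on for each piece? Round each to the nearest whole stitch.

Rate = 15/4.5 = 3.333 sts per in.
front: 26 × 3.333 = 86.67 → 87.
back: 19 × 3.333 = 63.33 → 63.
right front: 9.5 × 3.333 = 31.67 → 32.
sleeve: 15.5 × 3.333 = 51.67 → 52.

front 87; back 63; right front 32; sleeve 52.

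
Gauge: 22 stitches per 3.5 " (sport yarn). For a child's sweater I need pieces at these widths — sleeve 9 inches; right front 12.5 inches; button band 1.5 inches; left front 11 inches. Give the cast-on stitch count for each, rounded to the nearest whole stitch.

sleeve 57; right front 79; button band 9; left front 69.

Rate = 22/3.5 = 6.286 sts per in.
sleeve: 9 × 6.286 = 56.57 → 57.
right front: 12.5 × 6.286 = 78.57 → 79.
button band: 1.5 × 6.286 = 9.43 → 9.
left front: 11 × 6.286 = 69.14 → 69.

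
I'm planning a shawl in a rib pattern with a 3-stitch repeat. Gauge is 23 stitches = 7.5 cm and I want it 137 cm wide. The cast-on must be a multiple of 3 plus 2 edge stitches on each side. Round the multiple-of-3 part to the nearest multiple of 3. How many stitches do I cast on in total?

CO 421 sts.

23 / 7.5 = 3.067 sts per cm.
137 × 3.067 = 420.13 sts.
Less 4 edge sts → 416.13 for the repeat.
Nearest multiple of 3: 417.
Add back 4 edge sts → 421.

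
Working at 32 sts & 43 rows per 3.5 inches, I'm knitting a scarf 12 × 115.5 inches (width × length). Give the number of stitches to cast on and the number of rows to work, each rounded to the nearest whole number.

Stitch gauge = 32/3.5 = 9.143 sts/in; 12 × 9.143 = 109.71 → 110 sts.
Row gauge = 43/3.5 = 12.286 rows/in; 115.5 × 12.286 = 1419.00 → 1419 rows.

Cast on 110 stitches and work 1419 rows.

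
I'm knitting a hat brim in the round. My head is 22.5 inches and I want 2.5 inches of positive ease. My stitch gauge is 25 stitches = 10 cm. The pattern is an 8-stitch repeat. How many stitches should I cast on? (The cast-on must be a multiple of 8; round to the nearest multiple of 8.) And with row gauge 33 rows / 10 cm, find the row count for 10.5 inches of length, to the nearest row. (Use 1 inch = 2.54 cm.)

Cast on 160 stitches; work 88 rows.

Finished = 22.5 + 2.5 = 25 inches.
25 inches × 2.54 = 63.50 cm.
25/10 = 2.5 sts per cm; 63.50 × 2.5 = 158.75 sts.
Nearest multiple of 8 → 160.
10.5 inches = 26.67 cm; × 3.3 = 88.01 → 88 rows.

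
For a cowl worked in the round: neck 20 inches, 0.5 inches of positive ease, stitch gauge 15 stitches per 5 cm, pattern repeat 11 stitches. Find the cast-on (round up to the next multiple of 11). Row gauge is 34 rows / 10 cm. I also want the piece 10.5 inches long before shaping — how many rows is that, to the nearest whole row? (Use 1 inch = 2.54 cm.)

Cast on 165 stitches; work 91 rows.

Finished = 20 + 0.5 = 20.5 inches.
20.5 inches × 2.54 = 52.07 cm.
15/5 = 3 sts per cm; 52.07 × 3 = 156.21 sts.
Next multiple of 11 → 165.
10.5 inches = 26.67 cm; × 3.4 = 90.68 → 91 rows.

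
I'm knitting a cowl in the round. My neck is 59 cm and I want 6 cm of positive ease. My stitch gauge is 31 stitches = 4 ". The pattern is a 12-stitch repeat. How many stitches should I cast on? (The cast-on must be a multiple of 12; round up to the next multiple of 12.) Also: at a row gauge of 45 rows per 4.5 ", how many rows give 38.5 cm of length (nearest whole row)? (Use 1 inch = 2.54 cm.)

Finished = 59 + 6 = 65 cm.
65 cm × 1/2.54 = 25.59 inches.
31/4 = 7.75 sts per in; 25.59 × 7.75 = 198.33 sts.
Next multiple of 12 → 204.
38.5 cm = 15.16 inches; × 10 = 151.57 → 152 rows.

Cast on 204 stitches; work 152 rows.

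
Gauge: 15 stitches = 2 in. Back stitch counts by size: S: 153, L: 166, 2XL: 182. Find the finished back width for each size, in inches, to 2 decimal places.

15/2 = 7.5 sts per in.
S: 153 / 7.5 = 20.400 → 20.40 in.
L: 166 / 7.5 = 22.133 → 22.13 in.
2XL: 182 / 7.5 = 24.267 → 24.27 in.

S 20.40 inches; L 22.13 inches; 2XL 24.27 inches.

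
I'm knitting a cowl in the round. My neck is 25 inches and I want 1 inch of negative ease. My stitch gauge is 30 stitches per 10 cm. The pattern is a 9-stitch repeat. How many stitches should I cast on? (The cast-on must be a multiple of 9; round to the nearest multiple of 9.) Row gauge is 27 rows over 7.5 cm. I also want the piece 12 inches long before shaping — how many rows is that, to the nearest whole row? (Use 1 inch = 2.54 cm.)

Finished = 25 − 1 = 24 inches.
24 inches × 2.54 = 60.96 cm.
30/10 = 3 sts per cm; 60.96 × 3 = 182.88 sts.
Nearest multiple of 9 → 180.
12 inches = 30.48 cm; × 3.6 = 109.73 → 110 rows.

Cast on 180 stitches; work 110 rows.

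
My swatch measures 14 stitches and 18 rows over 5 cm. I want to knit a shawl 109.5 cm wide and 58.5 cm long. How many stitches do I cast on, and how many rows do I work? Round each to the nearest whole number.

Cast on 307 stitches and work 211 rows.

Stitch gauge = 14/5 = 2.8 sts/cm; 109.5 × 2.8 = 306.60 → 307 sts.
Row gauge = 18/5 = 3.6 rows/cm; 58.5 × 3.6 = 210.60 → 211 rows.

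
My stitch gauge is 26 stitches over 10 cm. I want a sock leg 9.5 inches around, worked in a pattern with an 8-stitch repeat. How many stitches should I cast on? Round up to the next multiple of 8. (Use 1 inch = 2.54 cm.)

9.5 in = 9.5 × 2.54 = 24.13 cm.
26 / 10 = 2.6 sts/cm.
24.13 × 2.6 = 62.74 sts.
→ 64.

CO 64 sts.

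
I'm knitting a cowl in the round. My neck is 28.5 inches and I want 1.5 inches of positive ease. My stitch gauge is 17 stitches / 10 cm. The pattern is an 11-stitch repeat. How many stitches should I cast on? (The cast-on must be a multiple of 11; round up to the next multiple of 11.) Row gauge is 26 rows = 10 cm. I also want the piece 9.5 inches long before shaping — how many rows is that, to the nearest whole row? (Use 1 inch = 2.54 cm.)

Finished = 28.5 + 1.5 = 30 inches.
30 inches × 2.54 = 76.20 cm.
17/10 = 1.7 sts per cm; 76.20 × 1.7 = 129.54 sts.
Next multiple of 11 → 132.
9.5 inches = 24.13 cm; × 2.6 = 62.74 → 63 rows.

Cast on 132 stitches; work 63 rows.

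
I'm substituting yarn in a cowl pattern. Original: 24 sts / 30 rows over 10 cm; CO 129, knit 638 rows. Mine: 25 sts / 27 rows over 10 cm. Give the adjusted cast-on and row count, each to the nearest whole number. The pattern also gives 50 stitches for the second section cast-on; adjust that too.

Cast on 134 stitches; work 574 rows; second section cast-on 52 stitches.

Stitches: 129 × 25/24 = 134.38 → 134.
Rows: 638 × 27/30 = 574.20 → 574.
second section cast-on: 50 × 25/24 = 52.08 → 52.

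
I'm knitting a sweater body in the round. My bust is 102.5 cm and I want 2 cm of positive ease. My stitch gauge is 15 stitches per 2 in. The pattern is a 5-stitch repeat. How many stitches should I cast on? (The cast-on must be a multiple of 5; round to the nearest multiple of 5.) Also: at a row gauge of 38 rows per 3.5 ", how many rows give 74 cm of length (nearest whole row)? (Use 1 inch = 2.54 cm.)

Finished = 102.5 + 2 = 104.5 cm.
104.5 cm × 1/2.54 = 41.14 inches.
15/2 = 7.5 sts per in; 41.14 × 7.5 = 308.56 sts.
Nearest multiple of 5 → 310.
74 cm = 29.13 inches; × 10.857 = 316.31 → 316 rows.

Cast on 310 stitches; work 316 rows.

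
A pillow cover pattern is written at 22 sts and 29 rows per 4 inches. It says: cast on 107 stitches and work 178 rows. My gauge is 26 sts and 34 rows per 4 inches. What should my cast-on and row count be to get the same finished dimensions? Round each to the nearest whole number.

Cast on 126 stitches; work 209 rows.

Stitches: 107 × 26/22 = 126.45 → 126.
Rows: 178 × 34/29 = 208.69 → 209.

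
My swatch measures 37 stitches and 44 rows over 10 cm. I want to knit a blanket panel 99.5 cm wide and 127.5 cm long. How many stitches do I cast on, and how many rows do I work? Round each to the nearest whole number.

Cast on 368 stitches and work 561 rows.

Stitch gauge = 37/10 = 3.7 sts/cm; 99.5 × 3.7 = 368.15 → 368 sts.
Row gauge = 44/10 = 4.4 rows/cm; 127.5 × 4.4 = 561.00 → 561 rows.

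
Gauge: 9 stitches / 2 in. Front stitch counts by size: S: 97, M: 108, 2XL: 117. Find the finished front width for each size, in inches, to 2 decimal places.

9/2 = 4.5 sts per in.
S: 97 / 4.5 = 21.556 → 21.56 in.
M: 108 / 4.5 = 24.000 → 24.00 in.
2XL: 117 / 4.5 = 26.000 → 26.00 in.

S 21.56 inches; M 24.00 inches; 2XL 26.00 inches.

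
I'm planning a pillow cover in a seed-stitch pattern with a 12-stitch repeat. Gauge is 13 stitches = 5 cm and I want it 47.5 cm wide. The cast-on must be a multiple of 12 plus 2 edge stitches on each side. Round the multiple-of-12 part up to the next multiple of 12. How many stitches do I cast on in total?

13 / 5 = 2.6 sts per cm.
47.5 × 2.6 = 123.50 sts.
Less 4 edge sts → 119.50 for the repeat.
Next multiple of 12: 120.
Add back 4 edge sts → 124.

Cast on 124 stitches.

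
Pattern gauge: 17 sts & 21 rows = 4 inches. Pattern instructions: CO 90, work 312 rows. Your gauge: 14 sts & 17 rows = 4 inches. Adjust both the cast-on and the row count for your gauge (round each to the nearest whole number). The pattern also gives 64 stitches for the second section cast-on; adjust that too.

Stitches: 90 × 14/17 = 74.12 → 74.
Rows: 312 × 17/21 = 252.57 → 253.
second section cast-on: 64 × 14/17 = 52.71 → 53.

Cast on 74 stitches; work 253 rows; second section cast-on 53 stitches.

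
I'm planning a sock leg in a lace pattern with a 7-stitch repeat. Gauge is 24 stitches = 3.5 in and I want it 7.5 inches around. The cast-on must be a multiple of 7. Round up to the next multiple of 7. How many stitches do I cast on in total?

24 / 3.5 = 6.857 sts per inch.
7.5 × 6.857 = 51.43 sts.
Next multiple of 7: 56.

CO 56 sts.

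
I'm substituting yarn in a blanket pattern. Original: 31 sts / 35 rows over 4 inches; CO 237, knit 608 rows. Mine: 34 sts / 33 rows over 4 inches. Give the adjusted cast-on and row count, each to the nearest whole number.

Stitches: 237 × 34/31 = 259.94 → 260.
Rows: 608 × 33/35 = 573.26 → 573.

Cast on 260 stitches; work 573 rows.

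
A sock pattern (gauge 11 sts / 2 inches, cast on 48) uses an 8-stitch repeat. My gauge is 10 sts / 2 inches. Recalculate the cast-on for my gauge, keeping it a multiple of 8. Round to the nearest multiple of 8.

Cast on 40 stitches.

48 × 10 / 11 = 43.64.
Nearest multiple of 8: 40.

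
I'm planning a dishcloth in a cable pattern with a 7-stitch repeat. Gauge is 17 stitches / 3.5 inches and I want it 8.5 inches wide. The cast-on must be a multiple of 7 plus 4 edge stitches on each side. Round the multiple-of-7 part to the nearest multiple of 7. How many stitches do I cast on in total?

17 / 3.5 = 4.857 sts per inch.
8.5 × 4.857 = 41.29 sts.
Less 8 edge sts → 33.29 for the repeat.
Nearest multiple of 7: 35.
Add back 8 edge sts → 43.

CO 43 sts.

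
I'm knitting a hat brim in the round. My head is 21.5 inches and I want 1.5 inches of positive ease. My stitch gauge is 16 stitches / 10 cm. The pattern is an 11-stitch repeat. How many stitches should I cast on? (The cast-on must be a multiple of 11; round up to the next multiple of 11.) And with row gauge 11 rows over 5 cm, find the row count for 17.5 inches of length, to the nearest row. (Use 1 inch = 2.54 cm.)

Finished = 21.5 + 1.5 = 23 inches.
23 inches × 2.54 = 58.42 cm.
16/10 = 1.6 sts per cm; 58.42 × 1.6 = 93.47 sts.
Next multiple of 11 → 99.
17.5 inches = 44.45 cm; × 2.2 = 97.79 → 98 rows.

Cast on 99 stitches; work 98 rows.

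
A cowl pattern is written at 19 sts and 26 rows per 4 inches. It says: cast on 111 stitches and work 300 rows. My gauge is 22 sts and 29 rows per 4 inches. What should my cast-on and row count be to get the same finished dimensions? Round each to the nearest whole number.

Cast on 129 stitches; work 335 rows.

Stitches: 111 × 22/19 = 128.53 → 129.
Rows: 300 × 29/26 = 334.62 → 335.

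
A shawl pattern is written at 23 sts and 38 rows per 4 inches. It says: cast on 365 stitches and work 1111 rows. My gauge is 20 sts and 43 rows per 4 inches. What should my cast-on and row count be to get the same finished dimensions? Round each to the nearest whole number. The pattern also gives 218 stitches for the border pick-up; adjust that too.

Cast on 317 stitches; work 1257 rows; border pick-up 190 stitches.

Stitches: 365 × 20/23 = 317.39 → 317.
Rows: 1111 × 43/38 = 1257.18 → 1257.
border pick-up: 218 × 20/23 = 189.57 → 190.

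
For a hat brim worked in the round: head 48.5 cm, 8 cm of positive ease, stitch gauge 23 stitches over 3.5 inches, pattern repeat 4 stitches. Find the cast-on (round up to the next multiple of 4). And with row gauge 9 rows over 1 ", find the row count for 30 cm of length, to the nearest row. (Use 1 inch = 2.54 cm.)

Finished = 48.5 + 8 = 56.5 cm.
56.5 cm × 1/2.54 = 22.24 inches.
23/3.5 = 6.571 sts per in; 22.24 × 6.571 = 146.18 sts.
Next multiple of 4 → 148.
30 cm = 11.81 inches; × 9 = 106.30 → 106 rows.

Cast on 148 stitches; work 106 rows.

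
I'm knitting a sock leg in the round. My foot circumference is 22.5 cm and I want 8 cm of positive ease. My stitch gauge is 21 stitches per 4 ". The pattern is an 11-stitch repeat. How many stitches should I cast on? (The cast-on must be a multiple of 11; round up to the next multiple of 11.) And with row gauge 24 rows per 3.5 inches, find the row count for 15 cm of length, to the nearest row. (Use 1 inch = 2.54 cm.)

Cast on 66 stitches; work 40 rows.

Finished = 22.5 + 8 = 30.5 cm.
30.5 cm × 1/2.54 = 12.01 inches.
21/4 = 5.25 sts per in; 12.01 × 5.25 = 63.04 sts.
Next multiple of 11 → 66.
15 cm = 5.91 inches; × 6.857 = 40.49 → 40 rows.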